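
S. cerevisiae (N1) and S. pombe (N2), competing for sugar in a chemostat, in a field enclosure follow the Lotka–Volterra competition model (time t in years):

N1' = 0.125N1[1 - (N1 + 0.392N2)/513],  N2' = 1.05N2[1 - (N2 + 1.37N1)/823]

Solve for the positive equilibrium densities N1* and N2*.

N1* ≈ 411, N2* ≈ 260

Setting both brackets to zero gives the nullclines N1 + 0.392N2 = 513 and 1.37N1 + N2 = 823.
Substituting N2 = 823 - 1.37N1 into the first: N1(1 - 0.392·1.37) = 513 - 0.392·823.
So N1* = 190/0.463 = 411, and then N2* = 823 - 1.37·411 = 260.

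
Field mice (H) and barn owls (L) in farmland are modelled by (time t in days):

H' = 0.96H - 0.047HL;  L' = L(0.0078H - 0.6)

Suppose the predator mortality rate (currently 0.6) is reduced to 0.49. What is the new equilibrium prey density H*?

At the interior fixed point, setting dL/dt = 0 with L > 0 fixes H* = (predator death rate)/(HL coefficient) — independent of the other coefficients.
With the change, H* = 0.49/0.0078 = 62.8; it falls from 76.9.

H* ≈ 62.8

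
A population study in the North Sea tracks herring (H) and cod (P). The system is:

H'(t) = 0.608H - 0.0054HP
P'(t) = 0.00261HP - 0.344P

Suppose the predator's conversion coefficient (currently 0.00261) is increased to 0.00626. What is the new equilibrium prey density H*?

H* ≈ 55

At the interior fixed point, setting dP/dt = 0 with P > 0 fixes H* = (predator death rate)/(HP coefficient) — independent of the other coefficients.
With the change, H* = 0.344/0.00626 = 55; it falls from 132.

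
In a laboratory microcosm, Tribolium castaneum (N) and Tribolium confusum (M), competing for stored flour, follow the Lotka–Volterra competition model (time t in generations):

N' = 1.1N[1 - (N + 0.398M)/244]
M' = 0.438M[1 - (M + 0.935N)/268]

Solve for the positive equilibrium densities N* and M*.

Setting both brackets to zero gives the nullclines N + 0.398M = 244 and 0.935N + M = 268.
Substituting M = 268 - 0.935N into the first: N(1 - 0.398·0.935) = 244 - 0.398·268.
So N* = 137/0.628 = 219, and then M* = 268 - 0.935·219 = 63.5.

N* ≈ 219, M* ≈ 63.5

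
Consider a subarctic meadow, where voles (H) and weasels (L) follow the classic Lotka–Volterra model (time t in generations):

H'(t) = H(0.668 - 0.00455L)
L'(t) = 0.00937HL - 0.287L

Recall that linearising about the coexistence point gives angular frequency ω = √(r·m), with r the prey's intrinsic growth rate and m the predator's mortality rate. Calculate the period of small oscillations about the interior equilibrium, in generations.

T ≈ 14.3 generations

Here r = 0.668 and m = 0.287, so r·m = 0.192.
ω = √0.192 = 0.438 per generation, hence T = 2π/ω ≈ 14.3 generations.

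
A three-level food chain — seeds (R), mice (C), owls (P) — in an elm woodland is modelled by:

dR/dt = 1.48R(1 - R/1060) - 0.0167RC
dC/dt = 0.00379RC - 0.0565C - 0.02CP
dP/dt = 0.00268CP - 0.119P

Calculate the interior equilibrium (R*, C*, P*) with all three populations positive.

From dP/dt = 0: 0.00268C* = 0.119, so C* = 44.4.
From dR/dt = 0: 1.48(1 - R*/1060) = 0.0167·44.4, giving R* = 1060·(1 - 0.501) = 529.
From dC/dt = 0: 0.00379·529 - 0.0565 = 0.02P*, so P* = 1.95/0.02 = 97.4.

R* ≈ 529, C* ≈ 44.4, P* ≈ 97.4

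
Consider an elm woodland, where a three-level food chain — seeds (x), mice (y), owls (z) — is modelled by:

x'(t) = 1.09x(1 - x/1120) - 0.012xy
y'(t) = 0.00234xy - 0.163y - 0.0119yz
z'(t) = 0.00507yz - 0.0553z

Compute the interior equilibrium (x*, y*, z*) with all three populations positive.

From dz/dt = 0: 0.00507y* = 0.0553, so y* = 10.9.
From dx/dt = 0: 1.09(1 - x*/1120) = 0.012·10.9, giving x* = 1120·(1 - 0.12) = 986.
From dy/dt = 0: 0.00234·986 - 0.163 = 0.0119z*, so z* = 2.14/0.0119 = 180.

x* ≈ 986, y* ≈ 10.9, z* ≈ 180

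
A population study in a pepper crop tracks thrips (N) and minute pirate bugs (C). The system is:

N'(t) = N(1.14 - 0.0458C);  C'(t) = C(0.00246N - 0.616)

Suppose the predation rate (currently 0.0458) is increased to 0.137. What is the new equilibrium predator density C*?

At the interior fixed point, setting dN/dt = 0 with N > 0 fixes C* = (prey growth rate)/(NC coefficient) — independent of the other coefficients.
With the change, C* = 1.14/0.137 = 8.32; it falls from 24.9.

C* ≈ 8.32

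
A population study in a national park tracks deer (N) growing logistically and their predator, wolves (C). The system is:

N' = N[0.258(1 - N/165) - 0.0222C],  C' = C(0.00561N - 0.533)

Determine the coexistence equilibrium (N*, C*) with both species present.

N* ≈ 95, C* ≈ 4.93

From dC/dt = 0 with C > 0: 0.00561N* = 0.533, so N* = 95.
Substitute into dN/dt = 0: 0.258(1 - 95/165) = 0.0222C*.
The bracket is 0.424, giving C* = 0.109/0.0222 = 4.93.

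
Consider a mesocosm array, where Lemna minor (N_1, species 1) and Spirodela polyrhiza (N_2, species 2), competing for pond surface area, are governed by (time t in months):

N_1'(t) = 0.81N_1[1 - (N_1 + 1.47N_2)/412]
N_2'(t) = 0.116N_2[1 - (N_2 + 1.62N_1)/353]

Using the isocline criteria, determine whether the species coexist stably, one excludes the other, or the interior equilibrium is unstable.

Compare the nullcline intercepts: K1/α12 = 412/1.47 = 280 < K2 = 353; K2/α21 = 353/1.62 = 218 < K1 = 412.
Since both are reversed, neither can invade when rare; the interior point is a saddle.

unstable coexistence (outcome depends on initial conditions)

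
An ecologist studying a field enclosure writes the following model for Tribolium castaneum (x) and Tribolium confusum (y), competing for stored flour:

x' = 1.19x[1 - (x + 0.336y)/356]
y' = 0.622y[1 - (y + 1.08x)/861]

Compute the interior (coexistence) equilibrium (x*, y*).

x* ≈ 105, y* ≈ 748

Setting both brackets to zero gives the nullclines x + 0.336y = 356 and 1.08x + y = 861.
Substituting y = 861 - 1.08x into the first: x(1 - 0.336·1.08) = 356 - 0.336·861.
So x* = 66.7/0.637 = 105, and then y* = 861 - 1.08·105 = 748.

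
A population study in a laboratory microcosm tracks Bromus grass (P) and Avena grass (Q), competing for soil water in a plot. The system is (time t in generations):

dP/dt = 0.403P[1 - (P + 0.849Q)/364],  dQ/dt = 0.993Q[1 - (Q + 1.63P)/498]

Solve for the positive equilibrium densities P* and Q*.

P* ≈ 153, Q* ≈ 248

Setting both brackets to zero gives the nullclines P + 0.849Q = 364 and 1.63P + Q = 498.
Substituting Q = 498 - 1.63P into the first: P(1 - 0.849·1.63) = 364 - 0.849·498.
So P* = -58.8/-0.384 = 153, and then Q* = 498 - 1.63·153 = 248.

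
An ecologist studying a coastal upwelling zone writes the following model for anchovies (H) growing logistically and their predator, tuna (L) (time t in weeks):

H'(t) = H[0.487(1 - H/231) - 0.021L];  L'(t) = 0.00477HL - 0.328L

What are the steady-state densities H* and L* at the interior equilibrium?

From dL/dt = 0 with L > 0: 0.00477H* = 0.328, so H* = 68.8.
Substitute into dH/dt = 0: 0.487(1 - 68.8/231) = 0.021L*.
The bracket is 0.702, giving L* = 0.342/0.021 = 16.3.

H* ≈ 68.8, L* ≈ 16.3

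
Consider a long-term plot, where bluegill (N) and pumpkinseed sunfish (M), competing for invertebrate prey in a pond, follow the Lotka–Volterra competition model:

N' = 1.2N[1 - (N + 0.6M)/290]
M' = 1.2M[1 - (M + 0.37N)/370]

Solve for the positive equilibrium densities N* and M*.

Setting both brackets to zero gives the nullclines N + 0.6M = 290 and 0.37N + M = 370.
Substituting M = 370 - 0.37N into the first: N(1 - 0.6·0.37) = 290 - 0.6·370.
So N* = 68/0.778 = 87.4, and then M* = 370 - 0.37·87.4 = 338.

N* ≈ 87.4, M* ≈ 338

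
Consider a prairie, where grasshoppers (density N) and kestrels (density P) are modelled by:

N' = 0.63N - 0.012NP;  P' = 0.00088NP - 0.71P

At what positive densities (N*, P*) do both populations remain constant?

Set dP/dt = 0 with P > 0: 0.00088N - 0.71 = 0, so N* = 0.71/0.00088 = 807.
Set dN/dt = 0 with N > 0: 0.63 - 0.012P = 0, so P* = 0.63/0.012 = 52.5.

N* ≈ 807, P* ≈ 52.5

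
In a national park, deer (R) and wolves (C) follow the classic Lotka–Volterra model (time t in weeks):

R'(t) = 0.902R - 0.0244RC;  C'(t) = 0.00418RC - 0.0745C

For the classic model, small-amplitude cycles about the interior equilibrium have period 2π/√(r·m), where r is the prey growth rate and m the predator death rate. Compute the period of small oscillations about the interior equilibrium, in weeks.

T ≈ 24.2 weeks

Here r = 0.902 and m = 0.0745, so r·m = 0.0672.
ω = √0.0672 = 0.259 per week, hence T = 2π/ω ≈ 24.2 weeks.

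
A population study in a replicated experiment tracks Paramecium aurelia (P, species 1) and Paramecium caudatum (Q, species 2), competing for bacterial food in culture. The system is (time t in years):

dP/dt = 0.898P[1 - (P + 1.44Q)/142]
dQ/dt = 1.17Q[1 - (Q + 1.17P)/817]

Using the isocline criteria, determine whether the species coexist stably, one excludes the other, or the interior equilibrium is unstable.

Compare the nullcline intercepts: K1/α12 = 142/1.44 = 98.6 < K2 = 817; K2/α21 = 817/1.17 = 698 > K1 = 142.
Since the inequalities point opposite ways, species 2 can invade but species 1 cannot.

species 2 excludes species 1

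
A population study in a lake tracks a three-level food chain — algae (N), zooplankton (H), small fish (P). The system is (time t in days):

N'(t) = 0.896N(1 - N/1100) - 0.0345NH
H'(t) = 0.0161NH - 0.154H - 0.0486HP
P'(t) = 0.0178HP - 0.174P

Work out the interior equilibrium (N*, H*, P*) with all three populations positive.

N* ≈ 686, H* ≈ 9.78, P* ≈ 224

From dP/dt = 0: 0.0178H* = 0.174, so H* = 9.78.
From dN/dt = 0: 0.896(1 - N*/1100) = 0.0345·9.78, giving N* = 1100·(1 - 0.376) = 686.
From dH/dt = 0: 0.0161·686 - 0.154 = 0.0486P*, so P* = 10.9/0.0486 = 224.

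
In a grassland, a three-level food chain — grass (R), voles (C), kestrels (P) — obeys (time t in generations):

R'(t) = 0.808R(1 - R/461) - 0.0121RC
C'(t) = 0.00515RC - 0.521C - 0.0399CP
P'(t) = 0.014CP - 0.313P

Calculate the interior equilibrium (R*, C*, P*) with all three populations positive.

R* ≈ 307, C* ≈ 22.4, P* ≈ 26.5

From dP/dt = 0: 0.014C* = 0.313, so C* = 22.4.
From dR/dt = 0: 0.808(1 - R*/461) = 0.0121·22.4, giving R* = 461·(1 - 0.335) = 307.
From dC/dt = 0: 0.00515·307 - 0.521 = 0.0399P*, so P* = 1.06/0.0399 = 26.5.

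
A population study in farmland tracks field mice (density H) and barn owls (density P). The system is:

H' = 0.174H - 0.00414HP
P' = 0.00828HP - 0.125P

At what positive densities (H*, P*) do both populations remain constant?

Set dP/dt = 0 with P > 0: 0.00828H - 0.125 = 0, so H* = 0.125/0.00828 = 15.1.
Set dH/dt = 0 with H > 0: 0.174 - 0.00414P = 0, so P* = 0.174/0.00414 = 42.

H* ≈ 15.1, P* ≈ 42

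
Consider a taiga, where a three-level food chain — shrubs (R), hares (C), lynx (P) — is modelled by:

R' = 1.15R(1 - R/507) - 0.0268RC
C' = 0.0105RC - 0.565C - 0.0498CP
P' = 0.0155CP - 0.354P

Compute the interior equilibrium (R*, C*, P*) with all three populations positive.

From dP/dt = 0: 0.0155C* = 0.354, so C* = 22.8.
From dR/dt = 0: 1.15(1 - R*/507) = 0.0268·22.8, giving R* = 507·(1 - 0.532) = 237.
From dC/dt = 0: 0.0105·237 - 0.565 = 0.0498P*, so P* = 1.93/0.0498 = 38.7.

R* ≈ 237, C* ≈ 22.8, P* ≈ 38.7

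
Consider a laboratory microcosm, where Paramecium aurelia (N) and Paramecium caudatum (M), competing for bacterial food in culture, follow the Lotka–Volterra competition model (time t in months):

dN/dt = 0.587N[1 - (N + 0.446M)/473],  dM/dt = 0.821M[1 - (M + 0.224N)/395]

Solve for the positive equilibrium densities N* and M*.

Setting both brackets to zero gives the nullclines N + 0.446M = 473 and 0.224N + M = 395.
Substituting M = 395 - 0.224N into the first: N(1 - 0.446·0.224) = 473 - 0.446·395.
So N* = 297/0.9 = 330, and then M* = 395 - 0.224·330 = 321.

N* ≈ 330, M* ≈ 321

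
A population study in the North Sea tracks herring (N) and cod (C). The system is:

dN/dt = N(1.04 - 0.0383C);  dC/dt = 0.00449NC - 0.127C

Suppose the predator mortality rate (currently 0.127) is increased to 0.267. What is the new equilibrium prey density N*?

N* ≈ 59.5

At the interior fixed point, setting dC/dt = 0 with C > 0 fixes N* = (predator death rate)/(NC coefficient) — independent of the other coefficients.
With the change, N* = 0.267/0.00449 = 59.5; it rises from 28.3.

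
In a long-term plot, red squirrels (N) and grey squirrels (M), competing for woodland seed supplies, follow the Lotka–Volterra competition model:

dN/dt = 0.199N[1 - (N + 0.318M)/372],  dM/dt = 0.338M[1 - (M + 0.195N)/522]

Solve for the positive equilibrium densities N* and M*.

Setting both brackets to zero gives the nullclines N + 0.318M = 372 and 0.195N + M = 522.
Substituting M = 522 - 0.195N into the first: N(1 - 0.318·0.195) = 372 - 0.318·522.
So N* = 206/0.938 = 220, and then M* = 522 - 0.195·220 = 479.

N* ≈ 220, M* ≈ 479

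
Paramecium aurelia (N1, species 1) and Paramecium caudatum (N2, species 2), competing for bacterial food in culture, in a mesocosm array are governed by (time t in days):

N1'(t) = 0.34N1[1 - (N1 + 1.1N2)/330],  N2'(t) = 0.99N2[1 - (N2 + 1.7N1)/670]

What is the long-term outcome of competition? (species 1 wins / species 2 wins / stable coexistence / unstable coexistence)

Compare the nullcline intercepts: K1/α12 = 330/1.1 = 300 < K2 = 670; K2/α21 = 670/1.7 = 394 > K1 = 330.
Since the inequalities point opposite ways, species 2 can invade but species 1 cannot.

species 2 excludes species 1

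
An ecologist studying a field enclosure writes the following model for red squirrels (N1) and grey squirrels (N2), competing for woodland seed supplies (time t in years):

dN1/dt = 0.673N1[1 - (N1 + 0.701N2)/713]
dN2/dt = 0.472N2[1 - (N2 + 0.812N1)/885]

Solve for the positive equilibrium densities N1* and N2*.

N1* ≈ 215, N2* ≈ 710

Setting both brackets to zero gives the nullclines N1 + 0.701N2 = 713 and 0.812N1 + N2 = 885.
Substituting N2 = 885 - 0.812N1 into the first: N1(1 - 0.701·0.812) = 713 - 0.701·885.
So N1* = 92.6/0.431 = 215, and then N2* = 885 - 0.812·215 = 710.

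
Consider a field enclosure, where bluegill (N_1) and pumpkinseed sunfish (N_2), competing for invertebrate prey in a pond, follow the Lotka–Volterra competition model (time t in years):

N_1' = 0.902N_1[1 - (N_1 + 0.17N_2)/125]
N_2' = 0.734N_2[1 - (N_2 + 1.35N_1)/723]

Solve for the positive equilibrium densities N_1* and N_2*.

Setting both brackets to zero gives the nullclines N_1 + 0.17N_2 = 125 and 1.35N_1 + N_2 = 723.
Substituting N_2 = 723 - 1.35N_1 into the first: N_1(1 - 0.17·1.35) = 125 - 0.17·723.
So N_1* = 2.09/0.77 = 2.71, and then N_2* = 723 - 1.35·2.71 = 719.

N_1* ≈ 2.71, N_2* ≈ 719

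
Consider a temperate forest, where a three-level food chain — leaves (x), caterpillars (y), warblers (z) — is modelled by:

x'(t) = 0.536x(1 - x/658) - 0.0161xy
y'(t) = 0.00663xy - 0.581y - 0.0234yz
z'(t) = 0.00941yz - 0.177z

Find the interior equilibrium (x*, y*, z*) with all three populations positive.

From dz/dt = 0: 0.00941y* = 0.177, so y* = 18.8.
From dx/dt = 0: 0.536(1 - x*/658) = 0.0161·18.8, giving x* = 658·(1 - 0.565) = 286.
From dy/dt = 0: 0.00663·286 - 0.581 = 0.0234z*, so z* = 1.32/0.0234 = 56.3.

x* ≈ 286, y* ≈ 18.8, z* ≈ 56.3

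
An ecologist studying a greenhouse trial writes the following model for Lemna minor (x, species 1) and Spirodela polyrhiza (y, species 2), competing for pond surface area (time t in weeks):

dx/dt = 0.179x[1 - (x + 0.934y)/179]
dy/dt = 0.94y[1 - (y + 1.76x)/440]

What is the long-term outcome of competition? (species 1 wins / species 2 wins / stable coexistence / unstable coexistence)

species 2 excludes species 1

Compare the nullcline intercepts: K1/α12 = 179/0.934 = 192 < K2 = 440; K2/α21 = 440/1.76 = 250 > K1 = 179.
Since the inequalities point opposite ways, species 2 can invade but species 1 cannot.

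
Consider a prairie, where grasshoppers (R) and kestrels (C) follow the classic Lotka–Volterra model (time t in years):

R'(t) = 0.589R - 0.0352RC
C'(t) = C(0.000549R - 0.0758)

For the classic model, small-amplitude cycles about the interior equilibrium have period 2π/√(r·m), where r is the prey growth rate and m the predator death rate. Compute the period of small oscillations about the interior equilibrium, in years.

T ≈ 29.7 years

Here r = 0.589 and m = 0.0758, so r·m = 0.0446.
ω = √0.0446 = 0.211 per year, hence T = 2π/ω ≈ 29.7 years.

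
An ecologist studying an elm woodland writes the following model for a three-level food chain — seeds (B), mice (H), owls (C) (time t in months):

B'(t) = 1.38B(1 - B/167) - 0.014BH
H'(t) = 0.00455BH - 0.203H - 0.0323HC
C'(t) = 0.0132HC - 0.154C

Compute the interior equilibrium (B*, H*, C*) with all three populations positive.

From dC/dt = 0: 0.0132H* = 0.154, so H* = 11.7.
From dB/dt = 0: 1.38(1 - B*/167) = 0.014·11.7, giving B* = 167·(1 - 0.118) = 147.
From dH/dt = 0: 0.00455·147 - 0.203 = 0.0323C*, so C* = 0.467/0.0323 = 14.5.

B* ≈ 147, H* ≈ 11.7, C* ≈ 14.5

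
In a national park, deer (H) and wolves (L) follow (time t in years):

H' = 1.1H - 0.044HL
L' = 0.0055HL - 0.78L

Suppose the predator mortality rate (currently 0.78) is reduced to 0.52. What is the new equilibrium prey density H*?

H* ≈ 94.5

At the interior fixed point, setting dL/dt = 0 with L > 0 fixes H* = (predator death rate)/(HL coefficient) — independent of the other coefficients.
With the change, H* = 0.52/0.0055 = 94.5; it falls from 142.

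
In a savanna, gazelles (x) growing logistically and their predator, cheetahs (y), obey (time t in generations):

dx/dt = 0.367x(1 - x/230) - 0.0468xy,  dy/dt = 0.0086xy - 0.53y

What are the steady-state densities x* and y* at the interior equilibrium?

x* ≈ 61.6, y* ≈ 5.74

From dy/dt = 0 with y > 0: 0.0086x* = 0.53, so x* = 61.6.
Substitute into dx/dt = 0: 0.367(1 - 61.6/230) = 0.0468y*.
The bracket is 0.732, giving y* = 0.269/0.0468 = 5.74.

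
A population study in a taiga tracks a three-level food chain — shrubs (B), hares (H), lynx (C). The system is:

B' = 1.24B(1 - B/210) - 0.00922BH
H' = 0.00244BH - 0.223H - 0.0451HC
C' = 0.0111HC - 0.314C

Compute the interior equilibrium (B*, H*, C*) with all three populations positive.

B* ≈ 166, H* ≈ 28.3, C* ≈ 4.03

From dC/dt = 0: 0.0111H* = 0.314, so H* = 28.3.
From dB/dt = 0: 1.24(1 - B*/210) = 0.00922·28.3, giving B* = 210·(1 - 0.21) = 166.
From dH/dt = 0: 0.00244·166 - 0.223 = 0.0451C*, so C* = 0.182/0.0451 = 4.03.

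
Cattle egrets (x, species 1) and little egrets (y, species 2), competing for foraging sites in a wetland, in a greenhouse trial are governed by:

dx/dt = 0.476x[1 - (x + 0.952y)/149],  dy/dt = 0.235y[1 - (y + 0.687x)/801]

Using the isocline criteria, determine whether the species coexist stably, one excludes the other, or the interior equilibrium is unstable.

species 2 excludes species 1

Compare the nullcline intercepts: K1/α12 = 149/0.952 = 157 < K2 = 801; K2/α21 = 801/0.687 = 1170 > K1 = 149.
Since the inequalities point opposite ways, species 2 can invade but species 1 cannot.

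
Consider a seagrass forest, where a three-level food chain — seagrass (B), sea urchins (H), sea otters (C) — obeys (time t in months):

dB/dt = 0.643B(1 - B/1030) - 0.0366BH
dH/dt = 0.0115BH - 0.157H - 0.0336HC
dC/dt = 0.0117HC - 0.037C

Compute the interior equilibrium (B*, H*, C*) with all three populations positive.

B* ≈ 845, H* ≈ 3.16, C* ≈ 284

From dC/dt = 0: 0.0117H* = 0.037, so H* = 3.16.
From dB/dt = 0: 0.643(1 - B*/1030) = 0.0366·3.16, giving B* = 1030·(1 - 0.18) = 845.
From dH/dt = 0: 0.0115·845 - 0.157 = 0.0336C*, so C* = 9.56/0.0336 = 284.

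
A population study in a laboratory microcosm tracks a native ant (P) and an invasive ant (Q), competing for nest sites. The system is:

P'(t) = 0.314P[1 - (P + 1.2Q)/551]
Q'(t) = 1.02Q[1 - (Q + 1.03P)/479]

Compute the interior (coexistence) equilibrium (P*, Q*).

P* ≈ 101, Q* ≈ 375

Setting both brackets to zero gives the nullclines P + 1.2Q = 551 and 1.03P + Q = 479.
Substituting Q = 479 - 1.03P into the first: P(1 - 1.2·1.03) = 551 - 1.2·479.
So P* = -23.8/-0.236 = 101, and then Q* = 479 - 1.03·101 = 375.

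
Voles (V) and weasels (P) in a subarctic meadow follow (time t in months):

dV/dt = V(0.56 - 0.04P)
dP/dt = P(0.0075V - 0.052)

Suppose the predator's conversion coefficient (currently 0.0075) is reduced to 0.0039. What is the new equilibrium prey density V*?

V* ≈ 13.3

At the interior fixed point, setting dP/dt = 0 with P > 0 fixes V* = (predator death rate)/(VP coefficient) — independent of the other coefficients.
With the change, V* = 0.052/0.0039 = 13.3; it rises from 6.93.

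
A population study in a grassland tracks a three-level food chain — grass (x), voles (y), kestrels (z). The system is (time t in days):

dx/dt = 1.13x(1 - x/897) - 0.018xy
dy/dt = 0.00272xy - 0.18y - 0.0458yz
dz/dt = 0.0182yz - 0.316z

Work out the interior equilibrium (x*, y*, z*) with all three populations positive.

x* ≈ 649, y* ≈ 17.4, z* ≈ 34.6

From dz/dt = 0: 0.0182y* = 0.316, so y* = 17.4.
From dx/dt = 0: 1.13(1 - x*/897) = 0.018·17.4, giving x* = 897·(1 - 0.277) = 649.
From dy/dt = 0: 0.00272·649 - 0.18 = 0.0458z*, so z* = 1.59/0.0458 = 34.6.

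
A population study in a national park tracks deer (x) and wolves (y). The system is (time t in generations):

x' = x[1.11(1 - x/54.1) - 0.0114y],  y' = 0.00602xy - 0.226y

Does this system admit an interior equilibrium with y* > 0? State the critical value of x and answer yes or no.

The predator equation gives dy/dt > 0 only when x > 0.226/0.00602 = 37.5.
Without the predator, x → K = 54.1. Since 54.1 > 37.5, the predator can invade and persist.

Threshold x = 37.5; K > 37.5, so yes, the predator persists.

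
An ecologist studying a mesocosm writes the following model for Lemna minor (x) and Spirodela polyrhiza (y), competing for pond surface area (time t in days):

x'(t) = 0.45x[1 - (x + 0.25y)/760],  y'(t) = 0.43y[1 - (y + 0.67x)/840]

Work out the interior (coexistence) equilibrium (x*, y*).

x* ≈ 661, y* ≈ 397

Setting both brackets to zero gives the nullclines x + 0.25y = 760 and 0.67x + y = 840.
Substituting y = 840 - 0.67x into the first: x(1 - 0.25·0.67) = 760 - 0.25·840.
So x* = 550/0.833 = 661, and then y* = 840 - 0.67·661 = 397.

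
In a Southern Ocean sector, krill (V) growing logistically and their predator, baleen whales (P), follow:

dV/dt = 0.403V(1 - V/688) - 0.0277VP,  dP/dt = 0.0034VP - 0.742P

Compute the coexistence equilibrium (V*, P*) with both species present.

V* ≈ 218, P* ≈ 9.93

From dP/dt = 0 with P > 0: 0.0034V* = 0.742, so V* = 218.
Substitute into dV/dt = 0: 0.403(1 - 218/688) = 0.0277P*.
The bracket is 0.683, giving P* = 0.275/0.0277 = 9.93.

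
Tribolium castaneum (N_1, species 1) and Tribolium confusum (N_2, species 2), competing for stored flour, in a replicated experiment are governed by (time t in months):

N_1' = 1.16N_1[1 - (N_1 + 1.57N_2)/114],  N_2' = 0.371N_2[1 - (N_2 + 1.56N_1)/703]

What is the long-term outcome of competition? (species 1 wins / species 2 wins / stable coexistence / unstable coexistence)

species 2 excludes species 1

Compare the nullcline intercepts: K1/α12 = 114/1.57 = 72.6 < K2 = 703; K2/α21 = 703/1.56 = 451 > K1 = 114.
Since the inequalities point opposite ways, species 2 can invade but species 1 cannot.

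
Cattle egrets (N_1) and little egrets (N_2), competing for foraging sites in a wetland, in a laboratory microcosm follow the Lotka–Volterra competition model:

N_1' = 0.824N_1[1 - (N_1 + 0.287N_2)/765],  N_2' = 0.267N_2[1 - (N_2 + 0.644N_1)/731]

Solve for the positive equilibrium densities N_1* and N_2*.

N_1* ≈ 681, N_2* ≈ 292

Setting both brackets to zero gives the nullclines N_1 + 0.287N_2 = 765 and 0.644N_1 + N_2 = 731.
Substituting N_2 = 731 - 0.644N_1 into the first: N_1(1 - 0.287·0.644) = 765 - 0.287·731.
So N_1* = 555/0.815 = 681, and then N_2* = 731 - 0.644·681 = 292.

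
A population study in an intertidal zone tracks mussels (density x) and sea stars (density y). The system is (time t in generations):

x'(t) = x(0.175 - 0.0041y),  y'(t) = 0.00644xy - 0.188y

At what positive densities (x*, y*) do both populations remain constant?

x* ≈ 29.2, y* ≈ 42.7

Set dy/dt = 0 with y > 0: 0.00644x - 0.188 = 0, so x* = 0.188/0.00644 = 29.2.
Set dx/dt = 0 with x > 0: 0.175 - 0.0041y = 0, so y* = 0.175/0.0041 = 42.7.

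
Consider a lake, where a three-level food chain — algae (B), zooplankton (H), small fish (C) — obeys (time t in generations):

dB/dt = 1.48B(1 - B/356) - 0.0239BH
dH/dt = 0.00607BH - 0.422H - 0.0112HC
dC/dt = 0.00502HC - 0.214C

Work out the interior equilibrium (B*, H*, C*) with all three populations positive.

From dC/dt = 0: 0.00502H* = 0.214, so H* = 42.6.
From dB/dt = 0: 1.48(1 - B*/356) = 0.0239·42.6, giving B* = 356·(1 - 0.688) = 111.
From dH/dt = 0: 0.00607·111 - 0.422 = 0.0112C*, so C* = 0.251/0.0112 = 22.4.

B* ≈ 111, H* ≈ 42.6, C* ≈ 22.4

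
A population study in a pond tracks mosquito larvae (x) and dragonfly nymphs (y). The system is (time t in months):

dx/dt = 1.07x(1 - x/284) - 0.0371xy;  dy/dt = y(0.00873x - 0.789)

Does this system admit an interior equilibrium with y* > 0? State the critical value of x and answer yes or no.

The predator equation gives dy/dt > 0 only when x > 0.789/0.00873 = 90.4.
Without the predator, x → K = 284. Since 284 > 90.4, the predator can invade and persist.

Threshold x = 90.4; K > 90.4, so yes, the predator persists.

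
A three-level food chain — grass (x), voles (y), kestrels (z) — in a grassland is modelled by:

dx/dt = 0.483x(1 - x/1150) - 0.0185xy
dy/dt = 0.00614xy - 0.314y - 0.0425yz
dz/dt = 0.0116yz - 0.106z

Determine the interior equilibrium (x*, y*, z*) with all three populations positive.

x* ≈ 747, y* ≈ 9.14, z* ≈ 101

From dz/dt = 0: 0.0116y* = 0.106, so y* = 9.14.
From dx/dt = 0: 0.483(1 - x*/1150) = 0.0185·9.14, giving x* = 1150·(1 - 0.35) = 747.
From dy/dt = 0: 0.00614·747 - 0.314 = 0.0425z*, so z* = 4.28/0.0425 = 101.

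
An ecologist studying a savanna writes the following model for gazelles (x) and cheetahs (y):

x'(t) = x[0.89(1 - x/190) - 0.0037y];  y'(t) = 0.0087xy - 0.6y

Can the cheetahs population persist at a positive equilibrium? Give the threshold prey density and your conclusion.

The predator equation gives dy/dt > 0 only when x > 0.6/0.0087 = 69.
Without the predator, x → K = 190. Since 190 > 69, the predator can invade and persist.

Threshold x = 69; K > 69, so yes, the predator persists.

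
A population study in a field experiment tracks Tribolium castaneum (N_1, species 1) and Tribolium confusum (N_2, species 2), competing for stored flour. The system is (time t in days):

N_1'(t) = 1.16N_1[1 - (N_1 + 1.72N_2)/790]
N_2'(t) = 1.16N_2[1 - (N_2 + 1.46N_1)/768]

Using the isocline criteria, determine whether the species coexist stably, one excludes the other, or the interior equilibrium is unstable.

Compare the nullcline intercepts: K1/α12 = 790/1.72 = 459 < K2 = 768; K2/α21 = 768/1.46 = 526 < K1 = 790.
Since both are reversed, neither can invade when rare; the interior point is a saddle.

unstable coexistence (outcome depends on initial conditions)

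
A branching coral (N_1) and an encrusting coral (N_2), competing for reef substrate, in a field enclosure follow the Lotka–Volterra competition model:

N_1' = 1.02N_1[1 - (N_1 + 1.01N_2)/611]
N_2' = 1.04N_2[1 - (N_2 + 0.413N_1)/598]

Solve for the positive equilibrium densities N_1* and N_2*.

N_1* ≈ 12, N_2* ≈ 593

Setting both brackets to zero gives the nullclines N_1 + 1.01N_2 = 611 and 0.413N_1 + N_2 = 598.
Substituting N_2 = 598 - 0.413N_1 into the first: N_1(1 - 1.01·0.413) = 611 - 1.01·598.
So N_1* = 7.02/0.583 = 12, and then N_2* = 598 - 0.413·12 = 593.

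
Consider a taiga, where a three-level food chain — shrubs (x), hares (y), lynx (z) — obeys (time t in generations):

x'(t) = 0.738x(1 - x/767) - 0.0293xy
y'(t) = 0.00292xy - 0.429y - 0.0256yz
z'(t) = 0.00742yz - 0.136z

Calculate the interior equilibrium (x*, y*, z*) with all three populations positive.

x* ≈ 209, y* ≈ 18.3, z* ≈ 7.07

From dz/dt = 0: 0.00742y* = 0.136, so y* = 18.3.
From dx/dt = 0: 0.738(1 - x*/767) = 0.0293·18.3, giving x* = 767·(1 - 0.728) = 209.
From dy/dt = 0: 0.00292·209 - 0.429 = 0.0256z*, so z* = 0.181/0.0256 = 7.07.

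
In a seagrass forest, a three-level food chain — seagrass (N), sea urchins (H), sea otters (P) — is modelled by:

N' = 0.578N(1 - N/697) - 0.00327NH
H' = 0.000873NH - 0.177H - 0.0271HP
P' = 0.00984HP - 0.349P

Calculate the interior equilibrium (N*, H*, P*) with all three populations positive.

N* ≈ 557, H* ≈ 35.5, P* ≈ 11.4

From dP/dt = 0: 0.00984H* = 0.349, so H* = 35.5.
From dN/dt = 0: 0.578(1 - N*/697) = 0.00327·35.5, giving N* = 697·(1 - 0.201) = 557.
From dH/dt = 0: 0.000873·557 - 0.177 = 0.0271P*, so P* = 0.309/0.0271 = 11.4.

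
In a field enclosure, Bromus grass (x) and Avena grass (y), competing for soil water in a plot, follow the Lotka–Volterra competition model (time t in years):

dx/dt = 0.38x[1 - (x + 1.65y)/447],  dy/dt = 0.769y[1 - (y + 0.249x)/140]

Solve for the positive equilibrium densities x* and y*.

x* ≈ 367, y* ≈ 48.7

Setting both brackets to zero gives the nullclines x + 1.65y = 447 and 0.249x + y = 140.
Substituting y = 140 - 0.249x into the first: x(1 - 1.65·0.249) = 447 - 1.65·140.
So x* = 216/0.589 = 367, and then y* = 140 - 0.249·367 = 48.7.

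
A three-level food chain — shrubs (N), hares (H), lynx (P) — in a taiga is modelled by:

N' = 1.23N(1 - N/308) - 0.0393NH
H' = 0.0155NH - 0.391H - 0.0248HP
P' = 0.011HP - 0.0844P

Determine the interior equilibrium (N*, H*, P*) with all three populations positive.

N* ≈ 232, H* ≈ 7.67, P* ≈ 130

From dP/dt = 0: 0.011H* = 0.0844, so H* = 7.67.
From dN/dt = 0: 1.23(1 - N*/308) = 0.0393·7.67, giving N* = 308·(1 - 0.245) = 232.
From dH/dt = 0: 0.0155·232 - 0.391 = 0.0248P*, so P* = 3.21/0.0248 = 130.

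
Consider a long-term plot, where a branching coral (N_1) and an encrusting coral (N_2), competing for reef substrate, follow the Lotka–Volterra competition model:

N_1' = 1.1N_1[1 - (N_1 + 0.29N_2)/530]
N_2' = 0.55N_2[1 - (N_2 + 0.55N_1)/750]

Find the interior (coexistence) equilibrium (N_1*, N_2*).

Setting both brackets to zero gives the nullclines N_1 + 0.29N_2 = 530 and 0.55N_1 + N_2 = 750.
Substituting N_2 = 750 - 0.55N_1 into the first: N_1(1 - 0.29·0.55) = 530 - 0.29·750.
So N_1* = 312/0.841 = 372, and then N_2* = 750 - 0.55·372 = 546.

N_1* ≈ 372, N_2* ≈ 546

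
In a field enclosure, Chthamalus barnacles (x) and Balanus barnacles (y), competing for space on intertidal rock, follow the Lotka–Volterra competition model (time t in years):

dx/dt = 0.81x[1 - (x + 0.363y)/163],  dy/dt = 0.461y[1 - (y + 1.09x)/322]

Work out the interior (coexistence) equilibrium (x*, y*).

x* ≈ 76.3, y* ≈ 239

Setting both brackets to zero gives the nullclines x + 0.363y = 163 and 1.09x + y = 322.
Substituting y = 322 - 1.09x into the first: x(1 - 0.363·1.09) = 163 - 0.363·322.
So x* = 46.1/0.604 = 76.3, and then y* = 322 - 1.09·76.3 = 239.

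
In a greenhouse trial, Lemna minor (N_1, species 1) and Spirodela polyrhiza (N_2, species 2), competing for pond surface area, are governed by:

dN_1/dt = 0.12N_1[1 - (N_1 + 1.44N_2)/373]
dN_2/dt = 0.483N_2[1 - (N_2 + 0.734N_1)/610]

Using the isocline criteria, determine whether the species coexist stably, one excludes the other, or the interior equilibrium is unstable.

Compare the nullcline intercepts: K1/α12 = 373/1.44 = 259 < K2 = 610; K2/α21 = 610/0.734 = 831 > K1 = 373.
Since the inequalities point opposite ways, species 2 can invade but species 1 cannot.

species 2 excludes species 1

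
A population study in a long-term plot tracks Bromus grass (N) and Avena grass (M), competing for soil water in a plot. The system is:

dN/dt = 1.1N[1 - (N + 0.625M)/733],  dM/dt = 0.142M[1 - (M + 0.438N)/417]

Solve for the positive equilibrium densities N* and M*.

N* ≈ 650, M* ≈ 132

Setting both brackets to zero gives the nullclines N + 0.625M = 733 and 0.438N + M = 417.
Substituting M = 417 - 0.438N into the first: N(1 - 0.625·0.438) = 733 - 0.625·417.
So N* = 472/0.726 = 650, and then M* = 417 - 0.438·650 = 132.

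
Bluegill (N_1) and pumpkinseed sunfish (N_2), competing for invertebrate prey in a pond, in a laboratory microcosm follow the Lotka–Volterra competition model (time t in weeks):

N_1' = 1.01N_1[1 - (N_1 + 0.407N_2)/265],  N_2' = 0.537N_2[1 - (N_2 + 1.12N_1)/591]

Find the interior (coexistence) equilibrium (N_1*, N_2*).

Setting both brackets to zero gives the nullclines N_1 + 0.407N_2 = 265 and 1.12N_1 + N_2 = 591.
Substituting N_2 = 591 - 1.12N_1 into the first: N_1(1 - 0.407·1.12) = 265 - 0.407·591.
So N_1* = 24.5/0.544 = 45, and then N_2* = 591 - 1.12·45 = 541.

N_1* ≈ 45, N_2* ≈ 541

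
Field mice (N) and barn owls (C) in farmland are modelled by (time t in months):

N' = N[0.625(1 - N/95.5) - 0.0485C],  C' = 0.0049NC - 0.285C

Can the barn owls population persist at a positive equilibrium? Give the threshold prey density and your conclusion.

The predator equation gives dC/dt > 0 only when N > 0.285/0.0049 = 58.2.
Without the predator, N → K = 95.5. Since 95.5 > 58.2, the predator can invade and persist.

Threshold N = 58.2; K > 58.2, so yes, the predator persists.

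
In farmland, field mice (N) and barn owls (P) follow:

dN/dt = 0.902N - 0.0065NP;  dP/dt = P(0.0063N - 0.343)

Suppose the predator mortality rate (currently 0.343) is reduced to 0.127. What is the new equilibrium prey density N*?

At the interior fixed point, setting dP/dt = 0 with P > 0 fixes N* = (predator death rate)/(NP coefficient) — independent of the other coefficients.
With the change, N* = 0.127/0.0063 = 20.2; it falls from 54.4.

N* ≈ 20.2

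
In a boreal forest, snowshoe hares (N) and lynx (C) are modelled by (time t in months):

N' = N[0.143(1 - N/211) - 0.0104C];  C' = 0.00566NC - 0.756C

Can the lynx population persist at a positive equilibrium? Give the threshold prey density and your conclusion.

Threshold N = 134; K > 134, so yes, the predator persists.

The predator equation gives dC/dt > 0 only when N > 0.756/0.00566 = 134.
Without the predator, N → K = 211. Since 211 > 134, the predator can invade and persist.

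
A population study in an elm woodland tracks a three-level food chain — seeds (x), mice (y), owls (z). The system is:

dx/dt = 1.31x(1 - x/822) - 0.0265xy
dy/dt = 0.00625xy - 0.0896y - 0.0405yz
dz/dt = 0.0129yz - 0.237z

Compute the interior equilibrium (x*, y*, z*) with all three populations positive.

From dz/dt = 0: 0.0129y* = 0.237, so y* = 18.4.
From dx/dt = 0: 1.31(1 - x*/822) = 0.0265·18.4, giving x* = 822·(1 - 0.372) = 517.
From dy/dt = 0: 0.00625·517 - 0.0896 = 0.0405z*, so z* = 3.14/0.0405 = 77.5.

x* ≈ 517, y* ≈ 18.4, z* ≈ 77.5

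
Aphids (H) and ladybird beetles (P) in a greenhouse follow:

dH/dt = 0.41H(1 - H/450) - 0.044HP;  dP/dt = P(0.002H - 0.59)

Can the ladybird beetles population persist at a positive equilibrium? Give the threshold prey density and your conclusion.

Threshold H = 295; K > 295, so yes, the predator persists.

The predator equation gives dP/dt > 0 only when H > 0.59/0.002 = 295.
Without the predator, H → K = 450. Since 450 > 295, the predator can invade and persist.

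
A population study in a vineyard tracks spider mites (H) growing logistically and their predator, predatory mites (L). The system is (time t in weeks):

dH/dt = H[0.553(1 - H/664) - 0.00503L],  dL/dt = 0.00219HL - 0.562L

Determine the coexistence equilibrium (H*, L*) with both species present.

H* ≈ 257, L* ≈ 67.5

From dL/dt = 0 with L > 0: 0.00219H* = 0.562, so H* = 257.
Substitute into dH/dt = 0: 0.553(1 - 257/664) = 0.00503L*.
The bracket is 0.614, giving L* = 0.339/0.00503 = 67.5.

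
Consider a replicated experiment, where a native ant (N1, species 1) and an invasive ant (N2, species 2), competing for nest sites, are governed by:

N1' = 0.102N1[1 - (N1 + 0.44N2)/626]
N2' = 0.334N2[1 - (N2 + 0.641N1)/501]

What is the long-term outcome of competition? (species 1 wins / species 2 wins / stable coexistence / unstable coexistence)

stable coexistence

Compare the nullcline intercepts: K1/α12 = 626/0.44 = 1420 > K2 = 501; K2/α21 = 501/0.641 = 782 > K1 = 626.
Since both inequalities hold, each species can invade when rare, so the interior equilibrium is stable.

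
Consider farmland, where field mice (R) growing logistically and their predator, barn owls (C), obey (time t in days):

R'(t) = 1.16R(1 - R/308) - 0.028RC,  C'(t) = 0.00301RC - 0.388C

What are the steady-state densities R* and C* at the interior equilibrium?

R* ≈ 129, C* ≈ 24.1

From dC/dt = 0 with C > 0: 0.00301R* = 0.388, so R* = 129.
Substitute into dR/dt = 0: 1.16(1 - 129/308) = 0.028C*.
The bracket is 0.581, giving C* = 0.675/0.028 = 24.1.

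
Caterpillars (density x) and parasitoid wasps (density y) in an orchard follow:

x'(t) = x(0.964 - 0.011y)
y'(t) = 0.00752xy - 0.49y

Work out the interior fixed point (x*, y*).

Set dy/dt = 0 with y > 0: 0.00752x - 0.49 = 0, so x* = 0.49/0.00752 = 65.2.
Set dx/dt = 0 with x > 0: 0.964 - 0.011y = 0, so y* = 0.964/0.011 = 87.6.

x* ≈ 65.2, y* ≈ 87.6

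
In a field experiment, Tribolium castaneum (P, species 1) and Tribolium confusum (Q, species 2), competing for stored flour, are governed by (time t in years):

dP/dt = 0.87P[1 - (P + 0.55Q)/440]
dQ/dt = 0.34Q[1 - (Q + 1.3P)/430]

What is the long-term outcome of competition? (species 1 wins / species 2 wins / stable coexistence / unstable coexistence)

species 1 excludes species 2

Compare the nullcline intercepts: K1/α12 = 440/0.55 = 800 > K2 = 430; K2/α21 = 430/1.3 = 331 < K1 = 440.
Since the inequalities point opposite ways, species 1 can invade but species 2 cannot.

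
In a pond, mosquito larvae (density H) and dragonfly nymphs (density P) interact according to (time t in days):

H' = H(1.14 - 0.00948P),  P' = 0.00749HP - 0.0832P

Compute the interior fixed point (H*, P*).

Set dP/dt = 0 with P > 0: 0.00749H - 0.0832 = 0, so H* = 0.0832/0.00749 = 11.1.
Set dH/dt = 0 with H > 0: 1.14 - 0.00948P = 0, so P* = 1.14/0.00948 = 120.

H* ≈ 11.1, P* ≈ 120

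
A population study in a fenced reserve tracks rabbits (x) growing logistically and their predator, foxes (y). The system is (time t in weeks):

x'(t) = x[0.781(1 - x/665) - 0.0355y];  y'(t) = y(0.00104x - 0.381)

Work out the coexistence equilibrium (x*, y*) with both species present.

x* ≈ 366, y* ≈ 9.88

From dy/dt = 0 with y > 0: 0.00104x* = 0.381, so x* = 366.
Substitute into dx/dt = 0: 0.781(1 - 366/665) = 0.0355y*.
The bracket is 0.449, giving y* = 0.351/0.0355 = 9.88.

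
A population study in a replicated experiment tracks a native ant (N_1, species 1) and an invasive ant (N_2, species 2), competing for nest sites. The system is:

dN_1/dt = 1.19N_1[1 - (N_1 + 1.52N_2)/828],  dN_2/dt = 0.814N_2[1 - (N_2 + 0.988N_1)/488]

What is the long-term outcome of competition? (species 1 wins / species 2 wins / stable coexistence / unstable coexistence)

Compare the nullcline intercepts: K1/α12 = 828/1.52 = 545 > K2 = 488; K2/α21 = 488/0.988 = 494 < K1 = 828.
Since the inequalities point opposite ways, species 1 can invade but species 2 cannot.

species 1 excludes species 2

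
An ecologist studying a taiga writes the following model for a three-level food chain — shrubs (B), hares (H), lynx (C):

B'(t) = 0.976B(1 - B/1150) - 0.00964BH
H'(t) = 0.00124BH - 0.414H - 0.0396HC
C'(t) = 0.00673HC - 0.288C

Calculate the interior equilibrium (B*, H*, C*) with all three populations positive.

From dC/dt = 0: 0.00673H* = 0.288, so H* = 42.8.
From dB/dt = 0: 0.976(1 - B*/1150) = 0.00964·42.8, giving B* = 1150·(1 - 0.423) = 664.
From dH/dt = 0: 0.00124·664 - 0.414 = 0.0396C*, so C* = 0.409/0.0396 = 10.3.

B* ≈ 664, H* ≈ 42.8, C* ≈ 10.3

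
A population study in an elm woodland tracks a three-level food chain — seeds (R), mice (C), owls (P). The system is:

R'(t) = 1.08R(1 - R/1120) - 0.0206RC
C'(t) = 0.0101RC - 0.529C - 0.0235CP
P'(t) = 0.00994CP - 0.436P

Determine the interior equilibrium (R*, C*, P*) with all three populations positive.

From dP/dt = 0: 0.00994C* = 0.436, so C* = 43.9.
From dR/dt = 0: 1.08(1 - R*/1120) = 0.0206·43.9, giving R* = 1120·(1 - 0.837) = 183.
From dC/dt = 0: 0.0101·183 - 0.529 = 0.0235P*, so P* = 1.32/0.0235 = 56.1.

R* ≈ 183, C* ≈ 43.9, P* ≈ 56.1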